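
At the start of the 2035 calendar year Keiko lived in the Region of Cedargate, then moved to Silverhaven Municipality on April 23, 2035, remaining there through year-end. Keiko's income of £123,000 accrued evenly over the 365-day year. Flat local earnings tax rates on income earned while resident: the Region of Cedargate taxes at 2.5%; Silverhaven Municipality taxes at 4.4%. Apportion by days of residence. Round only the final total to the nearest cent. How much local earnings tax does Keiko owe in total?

The Region of Cedargate, January 1 – April 22, 2035: 112 days → £123,000 × 2.5% × 112/365 = £943.5616
Silverhaven Municipality, April 23 – December 31, 2035: 253 days → £123,000 × 4.4% × 253/365 = £3,751.3315
Total = £4,694.8932

£4,694.89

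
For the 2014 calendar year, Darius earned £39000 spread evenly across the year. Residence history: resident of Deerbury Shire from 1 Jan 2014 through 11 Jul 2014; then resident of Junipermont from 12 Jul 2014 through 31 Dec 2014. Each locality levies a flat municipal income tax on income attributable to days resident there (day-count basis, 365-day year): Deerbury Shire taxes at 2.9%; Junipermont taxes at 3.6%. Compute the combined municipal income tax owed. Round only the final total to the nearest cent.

Deerbury Shire, 1 Jan – 11 Jul 2014: 192 days → £39000 × 2.9% × 192/365 = £594.9370
Junipermont, 12 Jul – 31 Dec 2014: 173 days → £39000 × 3.6% × 173/365 = £665.4575
Total = £1260.3945

£1260.39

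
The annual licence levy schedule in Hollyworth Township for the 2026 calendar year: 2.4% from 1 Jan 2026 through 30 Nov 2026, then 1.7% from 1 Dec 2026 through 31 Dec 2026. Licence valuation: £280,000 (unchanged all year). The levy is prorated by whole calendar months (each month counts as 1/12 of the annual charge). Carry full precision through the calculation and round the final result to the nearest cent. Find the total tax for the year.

£6,556.67

1 Jan – 30 Nov 2026: 11 months at 2.4% → £280,000 × 2.4% × 11/12 = £6,160.0000
1 Dec – 31 Dec 2026: 1 month at 1.7% → £280,000 × 1.7% × 1/12 = £396.6667
Total = £6,556.6667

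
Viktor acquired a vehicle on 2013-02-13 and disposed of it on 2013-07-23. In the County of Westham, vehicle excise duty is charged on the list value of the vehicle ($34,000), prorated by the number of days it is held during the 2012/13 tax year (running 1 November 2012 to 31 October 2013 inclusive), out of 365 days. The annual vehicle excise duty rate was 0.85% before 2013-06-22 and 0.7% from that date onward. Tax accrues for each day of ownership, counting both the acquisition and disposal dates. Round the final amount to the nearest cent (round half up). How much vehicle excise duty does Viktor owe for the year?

$123.01

2013-02-13 to 2013-06-21: 129 days at 0.85% → $34,000 × 0.85% × 129/365 = $102.1397
2013-06-22 to 2013-07-23: 32 days at 0.7% → $34,000 × 0.7% × 32/365 = $20.8658
Total = $123.0055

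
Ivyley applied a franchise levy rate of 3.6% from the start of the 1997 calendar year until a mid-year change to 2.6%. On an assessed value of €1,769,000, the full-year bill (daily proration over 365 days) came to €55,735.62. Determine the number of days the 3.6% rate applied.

201 days

Let d = days at the first rate; then 365 − d days at the second rate.
€1,769,000 × [3.6%·d + 2.6%·(365−d)] / 365 = €55,735.62
Solving gives d = 201, so the new rate took effect on 21 Jul 1997.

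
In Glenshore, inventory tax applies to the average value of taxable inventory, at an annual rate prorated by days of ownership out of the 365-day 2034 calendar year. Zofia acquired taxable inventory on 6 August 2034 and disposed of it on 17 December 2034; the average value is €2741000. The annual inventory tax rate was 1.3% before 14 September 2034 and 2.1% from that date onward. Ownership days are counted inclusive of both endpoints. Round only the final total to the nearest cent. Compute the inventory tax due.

6 August – 13 September 2034: 39 days at 1.3% → €2741000 × 1.3% × 39/365 = €3807.3616
14 September – 17 December 2034: 95 days at 2.1% → €2741000 × 2.1% × 95/365 = €14981.6301
Total = €18788.9918

€18788.99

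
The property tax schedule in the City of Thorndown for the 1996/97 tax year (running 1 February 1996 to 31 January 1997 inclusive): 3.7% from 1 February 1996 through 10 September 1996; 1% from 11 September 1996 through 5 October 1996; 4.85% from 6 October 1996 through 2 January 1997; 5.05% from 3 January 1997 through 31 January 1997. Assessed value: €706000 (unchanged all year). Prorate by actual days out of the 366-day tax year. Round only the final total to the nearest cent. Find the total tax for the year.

1 February – 10 September 1996: 223 days at 3.7% → €706000 × 3.7% × 223/366 = €15915.8634
11 September – 5 October 1996: 25 days at 1% → €706000 × 1% × 25/366 = €482.2404
6 October 1996 – 2 January 1997: 89 days at 4.85% → €706000 × 4.85% × 89/366 = €8326.3634
3 January – 31 January 1997: 29 days at 5.05% → €706000 × 5.05% × 29/366 = €2824.9645
Total = €27549.4317

€27549.43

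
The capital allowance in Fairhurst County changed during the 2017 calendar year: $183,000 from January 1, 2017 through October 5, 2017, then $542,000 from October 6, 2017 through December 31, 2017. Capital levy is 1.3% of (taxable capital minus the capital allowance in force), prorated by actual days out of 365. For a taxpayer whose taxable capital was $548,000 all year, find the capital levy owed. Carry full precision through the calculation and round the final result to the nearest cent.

January 1 – October 5, 2017: 278 days, exemption $183,000 → ($548,000 − $183,000) × 1.3% × 278/365 = $3,614.0000
October 6 – December 31, 2017: 87 days, exemption $542,000 → ($548,000 − $542,000) × 1.3% × 87/365 = $18.5918
Total = $3,632.5918

$3,632.59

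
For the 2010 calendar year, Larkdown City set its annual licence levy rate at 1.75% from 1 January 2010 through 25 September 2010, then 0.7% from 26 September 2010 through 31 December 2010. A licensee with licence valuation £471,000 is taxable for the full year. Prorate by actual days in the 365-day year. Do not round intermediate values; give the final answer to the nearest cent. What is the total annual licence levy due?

£6,928.22

1 January – 25 September 2010: 268 days at 1.75% → £471,000 × 1.75% × 268/365 = £6,052.0274
26 September – 31 December 2010: 97 days at 0.7% → £471,000 × 0.7% × 97/365 = £876.1890
Total = £6,928.2164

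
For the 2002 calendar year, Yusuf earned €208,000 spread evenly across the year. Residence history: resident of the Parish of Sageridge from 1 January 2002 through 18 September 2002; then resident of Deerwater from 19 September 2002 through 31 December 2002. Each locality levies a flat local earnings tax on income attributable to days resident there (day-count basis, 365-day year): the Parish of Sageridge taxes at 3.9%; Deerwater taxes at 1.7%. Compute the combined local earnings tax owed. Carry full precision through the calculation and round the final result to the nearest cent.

The Parish of Sageridge, 1 January – 18 September 2002: 261 days → €208,000 × 3.9% × 261/365 = €5,800.6356
Deerwater, 19 September – 31 December 2002: 104 days → €208,000 × 1.7% × 104/365 = €1,007.5178
Total = €6,808.1534

€6,808.15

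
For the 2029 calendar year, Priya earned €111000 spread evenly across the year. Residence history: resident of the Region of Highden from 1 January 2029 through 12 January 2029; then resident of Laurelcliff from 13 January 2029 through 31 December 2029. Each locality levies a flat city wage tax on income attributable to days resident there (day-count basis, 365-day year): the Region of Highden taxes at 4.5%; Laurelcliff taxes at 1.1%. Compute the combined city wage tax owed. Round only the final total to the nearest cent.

€1345.08

The Region of Highden, 1 January – 12 January 2029: 12 days → €111000 × 4.5% × 12/365 = €164.2192
Laurelcliff, 13 January – 31 December 2029: 353 days → €111000 × 1.1% × 353/365 = €1180.8575
Total = €1345.0767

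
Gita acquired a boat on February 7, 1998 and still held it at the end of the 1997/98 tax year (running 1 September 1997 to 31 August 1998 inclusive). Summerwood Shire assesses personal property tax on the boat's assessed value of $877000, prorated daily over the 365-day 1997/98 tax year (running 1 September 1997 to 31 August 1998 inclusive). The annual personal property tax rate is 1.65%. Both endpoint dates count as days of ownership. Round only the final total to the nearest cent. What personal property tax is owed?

$8166.91

Days held (February 7 – August 31, 1998): 206 out of 365
Tax = $877000 × 1.65% × 206/365 = $8166.9123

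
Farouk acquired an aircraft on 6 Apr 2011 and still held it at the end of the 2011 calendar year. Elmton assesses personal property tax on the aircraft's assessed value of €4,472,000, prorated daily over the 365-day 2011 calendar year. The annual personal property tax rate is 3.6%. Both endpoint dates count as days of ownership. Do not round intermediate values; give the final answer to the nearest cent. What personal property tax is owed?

€119,089.97

Days held (6 Apr – 31 Dec 2011): 270 out of 365
Tax = €4,472,000 × 3.6% × 270/365 = €119,089.9726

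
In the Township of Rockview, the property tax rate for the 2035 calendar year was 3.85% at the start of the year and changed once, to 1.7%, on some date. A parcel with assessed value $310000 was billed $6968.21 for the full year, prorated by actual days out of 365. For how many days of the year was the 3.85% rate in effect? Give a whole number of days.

Let d = days at the first rate; then 365 − d days at the second rate.
$310000 × [3.85%·d + 1.7%·(365−d)] / 365 = $6968.21
Solving gives d = 93, so the new rate took effect on 4 Apr 2035.

93 days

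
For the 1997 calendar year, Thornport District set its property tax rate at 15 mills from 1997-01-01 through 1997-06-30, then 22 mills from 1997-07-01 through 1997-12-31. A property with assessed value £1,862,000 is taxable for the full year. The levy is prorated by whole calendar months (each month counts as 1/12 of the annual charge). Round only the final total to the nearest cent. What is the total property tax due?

£34,447.00

1997-01-01 to 1997-06-30: 6 months at 15 mills → £1,862,000 × 1.5% × 6/12 = £13,965.0000
1997-07-01 to 1997-12-31: 6 months at 22 mills → £1,862,000 × 2.2% × 6/12 = £20,482.0000
Total = £34,447.0000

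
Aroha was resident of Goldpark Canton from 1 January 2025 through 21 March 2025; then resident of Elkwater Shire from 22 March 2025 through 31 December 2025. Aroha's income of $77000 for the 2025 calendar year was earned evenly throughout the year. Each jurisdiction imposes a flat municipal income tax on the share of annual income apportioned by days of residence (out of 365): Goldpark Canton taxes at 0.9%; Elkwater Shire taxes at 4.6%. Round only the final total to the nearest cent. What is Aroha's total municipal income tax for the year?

Goldpark Canton, 1 January – 21 March 2025: 80 days → $77000 × 0.9% × 80/365 = $151.8904
Elkwater Shire, 22 March – 31 December 2025: 285 days → $77000 × 4.6% × 285/365 = $2765.6712
Total = $2917.5616

$2917.56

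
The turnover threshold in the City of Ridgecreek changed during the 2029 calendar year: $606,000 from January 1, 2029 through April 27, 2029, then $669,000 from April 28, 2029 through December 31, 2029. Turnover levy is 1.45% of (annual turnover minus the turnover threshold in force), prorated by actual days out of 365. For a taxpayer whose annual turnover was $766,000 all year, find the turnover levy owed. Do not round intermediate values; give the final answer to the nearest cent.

January 1 – April 27, 2029: 117 days, exemption $606,000 → ($766,000 − $606,000) × 1.45% × 117/365 = $743.6712
April 28 – December 31, 2029: 248 days, exemption $669,000 → ($766,000 − $669,000) × 1.45% × 248/365 = $955.6493
Total = $1,699.3205

$1,699.32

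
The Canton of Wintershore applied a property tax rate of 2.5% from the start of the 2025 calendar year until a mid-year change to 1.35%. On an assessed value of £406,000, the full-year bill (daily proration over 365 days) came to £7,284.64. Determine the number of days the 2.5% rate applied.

Let d = days at the first rate; then 365 − d days at the second rate.
£406,000 × [2.5%·d + 1.35%·(365−d)] / 365 = £7,284.64
Solving gives d = 141, so the new rate took effect on May 22, 2025.

141 days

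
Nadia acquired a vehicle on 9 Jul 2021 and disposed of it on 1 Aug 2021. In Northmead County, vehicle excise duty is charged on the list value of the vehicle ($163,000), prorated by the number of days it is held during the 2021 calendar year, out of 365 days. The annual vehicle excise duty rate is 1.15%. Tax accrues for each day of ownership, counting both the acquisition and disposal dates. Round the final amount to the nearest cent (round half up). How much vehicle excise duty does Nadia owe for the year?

$123.25

Days held (9 Jul – 1 Aug 2021): 24 out of 365
Tax = $163,000 × 1.15% × 24/365 = $123.2548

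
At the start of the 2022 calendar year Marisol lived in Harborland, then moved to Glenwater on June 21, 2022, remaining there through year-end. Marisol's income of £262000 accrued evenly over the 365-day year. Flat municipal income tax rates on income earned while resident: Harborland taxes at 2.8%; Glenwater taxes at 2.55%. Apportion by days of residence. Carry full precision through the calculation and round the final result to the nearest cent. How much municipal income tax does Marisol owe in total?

£6987.86

Harborland, January 1 – June 20, 2022: 171 days → £262000 × 2.8% × 171/365 = £3436.8658
Glenwater, June 21 – December 31, 2022: 194 days → £262000 × 2.55% × 194/365 = £3550.9973
Total = £6987.8630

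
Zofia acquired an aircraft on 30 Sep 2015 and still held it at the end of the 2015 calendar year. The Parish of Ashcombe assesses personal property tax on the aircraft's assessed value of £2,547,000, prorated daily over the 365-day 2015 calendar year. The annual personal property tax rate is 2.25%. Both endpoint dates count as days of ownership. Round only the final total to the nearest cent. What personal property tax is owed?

£14,601.64

Days held (30 Sep – 31 Dec 2015): 93 out of 365
Tax = £2,547,000 × 2.25% × 93/365 = £14,601.6370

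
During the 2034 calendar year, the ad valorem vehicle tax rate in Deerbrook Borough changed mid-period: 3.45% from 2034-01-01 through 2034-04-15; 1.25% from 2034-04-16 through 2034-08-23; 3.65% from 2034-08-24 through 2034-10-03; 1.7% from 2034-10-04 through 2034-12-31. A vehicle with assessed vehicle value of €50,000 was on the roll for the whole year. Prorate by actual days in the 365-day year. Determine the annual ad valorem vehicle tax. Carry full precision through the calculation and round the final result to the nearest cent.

€1,131.10

2034-01-01 to 2034-04-15: 105 days at 3.45% → €50,000 × 3.45% × 105/365 = €496.2329
2034-04-16 to 2034-08-23: 130 days at 1.25% → €50,000 × 1.25% × 130/365 = €222.6027
2034-08-24 to 2034-10-03: 41 days at 3.65% → €50,000 × 3.65% × 41/365 = €205.0000
2034-10-04 to 2034-12-31: 89 days at 1.7% → €50,000 × 1.7% × 89/365 = €207.2603
Total = €1,131.0959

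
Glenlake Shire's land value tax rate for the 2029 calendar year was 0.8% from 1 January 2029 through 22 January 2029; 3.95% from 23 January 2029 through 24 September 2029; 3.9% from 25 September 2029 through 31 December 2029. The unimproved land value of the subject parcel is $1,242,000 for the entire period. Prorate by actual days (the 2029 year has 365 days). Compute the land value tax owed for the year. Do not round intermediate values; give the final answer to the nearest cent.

$46,534.17

1 January – 22 January 2029: 22 days at 0.8% → $1,242,000 × 0.8% × 22/365 = $598.8822
23 January – 24 September 2029: 245 days at 3.95% → $1,242,000 × 3.95% × 245/365 = $32,930.0137
25 September – 31 December 2029: 98 days at 3.9% → $1,242,000 × 3.9% × 98/365 = $13,005.2712
Total = $46,534.1671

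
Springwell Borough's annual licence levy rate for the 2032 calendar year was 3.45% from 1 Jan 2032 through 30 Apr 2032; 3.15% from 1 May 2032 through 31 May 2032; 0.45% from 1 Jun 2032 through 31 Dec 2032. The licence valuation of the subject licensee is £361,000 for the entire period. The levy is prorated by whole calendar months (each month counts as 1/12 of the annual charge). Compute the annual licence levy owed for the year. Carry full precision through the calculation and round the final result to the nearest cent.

£6,046.75

1 Jan – 30 Apr 2032: 4 months at 3.45% → £361,000 × 3.45% × 4/12 = £4,151.5000
1 May – 31 May 2032: 1 month at 3.15% → £361,000 × 3.15% × 1/12 = £947.6250
1 Jun – 31 Dec 2032: 7 months at 0.45% → £361,000 × 0.45% × 7/12 = £947.6250
Total = £6,046.7500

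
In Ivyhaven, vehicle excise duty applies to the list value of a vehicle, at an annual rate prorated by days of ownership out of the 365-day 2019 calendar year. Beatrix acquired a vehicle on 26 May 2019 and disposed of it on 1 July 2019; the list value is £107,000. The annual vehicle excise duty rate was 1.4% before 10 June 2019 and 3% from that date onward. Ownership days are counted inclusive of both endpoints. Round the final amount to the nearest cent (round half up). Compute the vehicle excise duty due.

26 May – 9 June 2019: 15 days at 1.4% → £107,000 × 1.4% × 15/365 = £61.5616
10 June – 1 July 2019: 22 days at 3% → £107,000 × 3% × 22/365 = £193.4795
Total = £255.0411

£255.04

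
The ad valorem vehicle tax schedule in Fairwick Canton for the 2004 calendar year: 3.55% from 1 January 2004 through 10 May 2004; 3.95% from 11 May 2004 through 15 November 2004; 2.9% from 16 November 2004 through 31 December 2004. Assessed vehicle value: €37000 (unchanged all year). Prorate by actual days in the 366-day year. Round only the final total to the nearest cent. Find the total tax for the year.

€1359.70

1 January – 10 May 2004: 131 days at 3.55% → €37000 × 3.55% × 131/366 = €470.1325
11 May – 15 November 2004: 189 days at 3.95% → €37000 × 3.95% × 189/366 = €754.7090
16 November – 31 December 2004: 46 days at 2.9% → €37000 × 2.9% × 46/366 = €134.8579
Total = €1359.6995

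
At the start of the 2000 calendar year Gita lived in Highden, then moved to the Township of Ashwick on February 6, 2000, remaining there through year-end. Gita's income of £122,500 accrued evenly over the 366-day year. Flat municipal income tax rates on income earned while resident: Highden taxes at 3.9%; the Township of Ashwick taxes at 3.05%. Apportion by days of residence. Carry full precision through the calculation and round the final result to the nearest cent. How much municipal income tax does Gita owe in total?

£3,838.67

Highden, January 1 – February 5, 2000: 36 days → £122,500 × 3.9% × 36/366 = £469.9180
The Township of Ashwick, February 6 – December 31, 2000: 330 days → £122,500 × 3.05% × 330/366 = £3,368.7500
Total = £3,838.6680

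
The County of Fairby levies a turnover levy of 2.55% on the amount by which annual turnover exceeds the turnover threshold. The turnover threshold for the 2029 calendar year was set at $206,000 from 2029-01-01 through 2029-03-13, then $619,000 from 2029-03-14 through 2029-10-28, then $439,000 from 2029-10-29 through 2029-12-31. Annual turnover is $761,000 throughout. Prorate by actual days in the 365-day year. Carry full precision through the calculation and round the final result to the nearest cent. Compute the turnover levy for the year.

2029-01-01 to 2029-03-13: 72 days, exemption $206,000 → ($761,000 − $206,000) × 2.55% × 72/365 = $2,791.7260
2029-03-14 to 2029-10-28: 229 days, exemption $619,000 → ($761,000 − $619,000) × 2.55% × 229/365 = $2,271.8055
2029-10-29 to 2029-12-31: 64 days, exemption $439,000 → ($761,000 − $439,000) × 2.55% × 64/365 = $1,439.7370
Total = $6,503.2685

$6,503.27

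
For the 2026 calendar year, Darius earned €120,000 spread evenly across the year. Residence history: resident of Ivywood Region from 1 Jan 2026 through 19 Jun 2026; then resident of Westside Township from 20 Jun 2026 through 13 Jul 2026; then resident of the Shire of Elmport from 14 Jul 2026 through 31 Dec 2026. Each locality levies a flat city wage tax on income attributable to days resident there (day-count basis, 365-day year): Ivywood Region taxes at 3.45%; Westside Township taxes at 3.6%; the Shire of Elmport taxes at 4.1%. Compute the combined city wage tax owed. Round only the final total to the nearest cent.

Ivywood Region, 1 Jan – 19 Jun 2026: 170 days → €120,000 × 3.45% × 170/365 = €1,928.2192
Westside Township, 20 Jun – 13 Jul 2026: 24 days → €120,000 × 3.6% × 24/365 = €284.0548
The Shire of Elmport, 14 Jul – 31 Dec 2026: 171 days → €120,000 × 4.1% × 171/365 = €2,304.9863
Total = €4,517.2603

€4,517.26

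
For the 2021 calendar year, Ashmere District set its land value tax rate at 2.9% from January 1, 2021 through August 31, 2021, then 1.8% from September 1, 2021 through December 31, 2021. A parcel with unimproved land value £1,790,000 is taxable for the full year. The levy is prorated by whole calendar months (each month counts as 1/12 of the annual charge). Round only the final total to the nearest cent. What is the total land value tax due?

January 1 – August 31, 2021: 8 months at 2.9% → £1,790,000 × 2.9% × 8/12 = £34,606.6667
September 1 – December 31, 2021: 4 months at 1.8% → £1,790,000 × 1.8% × 4/12 = £10,740.0000
Total = £45,346.6667

£45,346.67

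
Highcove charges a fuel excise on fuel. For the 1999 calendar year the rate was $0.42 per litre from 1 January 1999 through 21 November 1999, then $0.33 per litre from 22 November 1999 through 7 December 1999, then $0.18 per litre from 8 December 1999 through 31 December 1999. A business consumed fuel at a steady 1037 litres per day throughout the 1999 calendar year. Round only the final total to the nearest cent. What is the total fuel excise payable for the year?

$151,505.70

1 January – 21 November 1999: 325 days × 1037 litres/day = 337,025 litres at $0.42/litre → $141,550.50
22 November – 7 December 1999: 16 days × 1037 litres/day = 16,592 litres at $0.33/litre → $5,475.36
8 December – 31 December 1999: 24 days × 1037 litres/day = 24,888 litres at $0.18/litre → $4,479.84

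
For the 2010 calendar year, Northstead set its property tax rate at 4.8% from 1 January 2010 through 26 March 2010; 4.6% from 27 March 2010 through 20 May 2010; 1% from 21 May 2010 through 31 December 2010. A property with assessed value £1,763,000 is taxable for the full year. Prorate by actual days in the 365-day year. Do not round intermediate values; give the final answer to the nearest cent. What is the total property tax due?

£42,795.01

1 January – 26 March 2010: 85 days at 4.8% → £1,763,000 × 4.8% × 85/365 = £19,706.9589
27 March – 20 May 2010: 55 days at 4.6% → £1,763,000 × 4.6% × 55/365 = £12,220.2466
21 May – 31 December 2010: 225 days at 1% → £1,763,000 × 1% × 225/365 = £10,867.8082
Total = £42,795.0137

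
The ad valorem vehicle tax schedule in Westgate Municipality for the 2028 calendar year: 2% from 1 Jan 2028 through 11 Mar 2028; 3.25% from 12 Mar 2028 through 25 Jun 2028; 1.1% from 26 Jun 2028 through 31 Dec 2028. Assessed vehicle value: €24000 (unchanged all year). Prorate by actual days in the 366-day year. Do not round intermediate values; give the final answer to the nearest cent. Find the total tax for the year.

1 Jan – 11 Mar 2028: 71 days at 2% → €24000 × 2% × 71/366 = €93.1148
12 Mar – 25 Jun 2028: 106 days at 3.25% → €24000 × 3.25% × 106/366 = €225.9016
26 Jun – 31 Dec 2028: 189 days at 1.1% → €24000 × 1.1% × 189/366 = €136.3279
Total = €455.3443

€455.34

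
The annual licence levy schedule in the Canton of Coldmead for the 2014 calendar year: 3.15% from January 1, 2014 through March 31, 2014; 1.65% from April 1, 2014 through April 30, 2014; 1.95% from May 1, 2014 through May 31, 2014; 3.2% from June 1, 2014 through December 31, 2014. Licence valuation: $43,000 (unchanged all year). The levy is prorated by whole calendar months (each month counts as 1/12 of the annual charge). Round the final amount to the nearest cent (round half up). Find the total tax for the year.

$1,270.29

January 1 – March 31, 2014: 3 months at 3.15% → $43,000 × 3.15% × 3/12 = $338.6250
April 1 – April 30, 2014: 1 month at 1.65% → $43,000 × 1.65% × 1/12 = $59.1250
May 1 – May 31, 2014: 1 month at 1.95% → $43,000 × 1.95% × 1/12 = $69.8750
June 1 – December 31, 2014: 7 months at 3.2% → $43,000 × 3.2% × 7/12 = $802.6667
Total = $1,270.2917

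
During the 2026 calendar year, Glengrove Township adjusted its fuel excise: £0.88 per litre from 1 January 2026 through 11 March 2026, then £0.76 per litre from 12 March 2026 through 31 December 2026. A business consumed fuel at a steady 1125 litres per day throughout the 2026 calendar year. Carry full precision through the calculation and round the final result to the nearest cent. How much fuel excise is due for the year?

£321,525.00

1 January – 11 March 2026: 70 days × 1125 litres/day = 78,750 litres at £0.88/litre → £69,300.00
12 March – 31 December 2026: 295 days × 1125 litres/day = 331,875 litres at £0.76/litre → £252,225.00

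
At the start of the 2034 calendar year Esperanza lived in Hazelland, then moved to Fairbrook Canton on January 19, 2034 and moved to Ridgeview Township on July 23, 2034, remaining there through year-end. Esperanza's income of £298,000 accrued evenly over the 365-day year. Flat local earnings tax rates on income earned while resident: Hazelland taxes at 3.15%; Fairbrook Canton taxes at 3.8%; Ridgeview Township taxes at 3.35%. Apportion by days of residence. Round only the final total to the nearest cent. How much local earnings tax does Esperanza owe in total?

£10,633.29

Hazelland, January 1 – January 18, 2034: 18 days → £298,000 × 3.15% × 18/365 = £462.9205
Fairbrook Canton, January 19 – July 22, 2034: 185 days → £298,000 × 3.8% × 185/365 = £5,739.5616
Ridgeview Township, July 23 – December 31, 2034: 162 days → £298,000 × 3.35% × 162/365 = £4,430.8110
Total = £10,633.2932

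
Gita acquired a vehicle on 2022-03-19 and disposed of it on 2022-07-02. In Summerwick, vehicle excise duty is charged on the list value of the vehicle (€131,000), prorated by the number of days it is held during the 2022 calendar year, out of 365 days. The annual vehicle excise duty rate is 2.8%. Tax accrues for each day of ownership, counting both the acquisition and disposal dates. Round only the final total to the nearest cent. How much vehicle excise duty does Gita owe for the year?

Days held (2022-03-19 to 2022-07-02): 106 out of 365
Tax = €131,000 × 2.8% × 106/365 = €1,065.2274

€1,065.23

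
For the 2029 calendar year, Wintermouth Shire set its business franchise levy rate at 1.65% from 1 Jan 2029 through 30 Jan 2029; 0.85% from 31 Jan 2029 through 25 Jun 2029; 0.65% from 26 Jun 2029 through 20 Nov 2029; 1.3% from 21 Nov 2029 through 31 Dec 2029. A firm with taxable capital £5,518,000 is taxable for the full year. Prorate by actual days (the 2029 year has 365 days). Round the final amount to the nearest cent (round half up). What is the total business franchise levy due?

£48,845.64

1 Jan – 30 Jan 2029: 30 days at 1.65% → £5,518,000 × 1.65% × 30/365 = £7,483.3151
31 Jan – 25 Jun 2029: 146 days at 0.85% → £5,518,000 × 0.85% × 146/365 = £18,761.2000
26 Jun – 20 Nov 2029: 148 days at 0.65% → £5,518,000 × 0.65% × 148/365 = £14,543.3315
21 Nov – 31 Dec 2029: 41 days at 1.3% → £5,518,000 × 1.3% × 41/365 = £8,057.7918
Total = £48,845.6384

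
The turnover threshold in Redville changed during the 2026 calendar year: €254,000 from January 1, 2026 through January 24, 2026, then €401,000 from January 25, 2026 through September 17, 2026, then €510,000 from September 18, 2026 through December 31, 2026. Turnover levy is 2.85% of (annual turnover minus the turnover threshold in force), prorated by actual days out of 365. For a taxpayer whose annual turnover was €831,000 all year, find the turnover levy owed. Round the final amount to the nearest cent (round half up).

€11,636.82

January 1 – January 24, 2026: 24 days, exemption €254,000 → (€831,000 − €254,000) × 2.85% × 24/365 = €1,081.2822
January 25 – September 17, 2026: 236 days, exemption €401,000 → (€831,000 − €401,000) × 2.85% × 236/365 = €7,923.7808
September 18 – December 31, 2026: 105 days, exemption €510,000 → (€831,000 − €510,000) × 2.85% × 105/365 = €2,631.7603
Total = €11,636.8233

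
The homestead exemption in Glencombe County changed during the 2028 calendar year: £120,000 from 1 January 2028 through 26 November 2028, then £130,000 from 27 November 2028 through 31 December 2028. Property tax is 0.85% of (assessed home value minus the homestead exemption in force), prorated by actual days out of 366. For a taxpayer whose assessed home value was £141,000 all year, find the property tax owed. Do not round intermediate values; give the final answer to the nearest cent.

1 January – 26 November 2028: 331 days, exemption £120,000 → (£141,000 − £120,000) × 0.85% × 331/366 = £161.4303
27 November – 31 December 2028: 35 days, exemption £130,000 → (£141,000 − £130,000) × 0.85% × 35/366 = £8.9413
Total = £170.3716

£170.37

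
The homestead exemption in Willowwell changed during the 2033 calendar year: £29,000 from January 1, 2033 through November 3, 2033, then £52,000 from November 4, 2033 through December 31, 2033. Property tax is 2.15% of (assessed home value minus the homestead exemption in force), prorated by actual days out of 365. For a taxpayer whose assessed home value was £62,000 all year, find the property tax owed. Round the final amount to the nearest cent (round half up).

£630.92

January 1 – November 3, 2033: 307 days, exemption £29,000 → (£62,000 − £29,000) × 2.15% × 307/365 = £596.7575
November 4 – December 31, 2033: 58 days, exemption £52,000 → (£62,000 − £52,000) × 2.15% × 58/365 = £34.1644
Total = £630.9219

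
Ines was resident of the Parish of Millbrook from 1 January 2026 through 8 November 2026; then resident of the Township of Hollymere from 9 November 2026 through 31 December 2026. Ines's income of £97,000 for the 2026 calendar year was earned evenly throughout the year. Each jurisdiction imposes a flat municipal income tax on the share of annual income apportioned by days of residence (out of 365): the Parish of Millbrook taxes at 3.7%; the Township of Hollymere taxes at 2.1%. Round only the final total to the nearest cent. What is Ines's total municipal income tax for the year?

£3,363.64

The Parish of Millbrook, 1 January – 8 November 2026: 312 days → £97,000 × 3.7% × 312/365 = £3,067.8575
The Township of Hollymere, 9 November – 31 December 2026: 53 days → £97,000 × 2.1% × 53/365 = £295.7836
Total = £3,363.6411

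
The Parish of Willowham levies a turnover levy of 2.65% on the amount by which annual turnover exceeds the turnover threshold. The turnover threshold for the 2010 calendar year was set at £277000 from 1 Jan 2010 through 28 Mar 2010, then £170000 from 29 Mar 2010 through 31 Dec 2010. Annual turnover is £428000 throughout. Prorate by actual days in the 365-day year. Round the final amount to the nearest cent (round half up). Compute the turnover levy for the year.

1 Jan – 28 Mar 2010: 87 days, exemption £277000 → (£428000 − £277000) × 2.65% × 87/365 = £953.7822
29 Mar – 31 Dec 2010: 278 days, exemption £170000 → (£428000 − £170000) × 2.65% × 278/365 = £5207.3589
Total = £6161.1411

£6161.14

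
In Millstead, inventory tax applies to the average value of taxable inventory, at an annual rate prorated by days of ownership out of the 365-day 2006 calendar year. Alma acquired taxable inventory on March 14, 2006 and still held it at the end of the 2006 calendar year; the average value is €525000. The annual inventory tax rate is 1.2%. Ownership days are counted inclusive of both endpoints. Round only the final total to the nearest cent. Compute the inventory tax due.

Days held (March 14 – December 31, 2006): 293 out of 365
Tax = €525000 × 1.2% × 293/365 = €5057.2603

€5057.26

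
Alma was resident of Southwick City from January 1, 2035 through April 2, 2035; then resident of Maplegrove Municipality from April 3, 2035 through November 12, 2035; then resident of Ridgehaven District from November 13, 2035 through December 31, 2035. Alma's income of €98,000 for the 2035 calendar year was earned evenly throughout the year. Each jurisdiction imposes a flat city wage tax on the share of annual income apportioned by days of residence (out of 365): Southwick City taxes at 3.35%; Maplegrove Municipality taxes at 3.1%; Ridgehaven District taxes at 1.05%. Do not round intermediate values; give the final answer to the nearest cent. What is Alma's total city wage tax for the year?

€2,830.05

Southwick City, January 1 – April 2, 2035: 92 days → €98,000 × 3.35% × 92/365 = €827.4959
Maplegrove Municipality, April 3 – November 12, 2035: 224 days → €98,000 × 3.1% × 224/365 = €1,864.4164
Ridgehaven District, November 13 – December 31, 2035: 49 days → €98,000 × 1.05% × 49/365 = €138.1397
Total = €2,830.0521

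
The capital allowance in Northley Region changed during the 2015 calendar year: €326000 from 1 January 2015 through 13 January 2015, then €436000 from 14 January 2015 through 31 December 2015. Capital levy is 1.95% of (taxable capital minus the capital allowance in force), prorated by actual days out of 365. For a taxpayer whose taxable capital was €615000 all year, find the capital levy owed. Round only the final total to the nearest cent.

€3566.90

1 January – 13 January 2015: 13 days, exemption €326000 → (€615000 − €326000) × 1.95% × 13/365 = €200.7164
14 January – 31 December 2015: 352 days, exemption €436000 → (€615000 − €436000) × 1.95% × 352/365 = €3366.1808
Total = €3566.8973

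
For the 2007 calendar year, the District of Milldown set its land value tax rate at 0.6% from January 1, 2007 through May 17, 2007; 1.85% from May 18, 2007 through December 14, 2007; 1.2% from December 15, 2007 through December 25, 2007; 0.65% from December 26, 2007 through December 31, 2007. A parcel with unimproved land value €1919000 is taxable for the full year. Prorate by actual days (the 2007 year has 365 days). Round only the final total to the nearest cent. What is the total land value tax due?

€25743.52

January 1 – May 17, 2007: 137 days at 0.6% → €1919000 × 0.6% × 137/365 = €4321.6932
May 18 – December 14, 2007: 211 days at 1.85% → €1919000 × 1.85% × 211/365 = €20522.7849
December 15 – December 25, 2007: 11 days at 1.2% → €1919000 × 1.2% × 11/365 = €693.9945
December 26 – December 31, 2007: 6 days at 0.65% → €1919000 × 0.65% × 6/365 = €205.0438
Total = €25743.5164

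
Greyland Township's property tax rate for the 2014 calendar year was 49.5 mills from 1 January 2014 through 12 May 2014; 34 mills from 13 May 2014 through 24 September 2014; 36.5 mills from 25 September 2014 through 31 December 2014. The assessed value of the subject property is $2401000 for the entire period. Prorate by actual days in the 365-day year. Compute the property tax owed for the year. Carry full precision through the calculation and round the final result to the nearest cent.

$96704.39

1 January – 12 May 2014: 132 days at 49.5 mills → $2401000 × 4.95% × 132/365 = $42981.1890
13 May – 24 September 2014: 135 days at 34 mills → $2401000 × 3.4% × 135/365 = $30193.3973
25 September – 31 December 2014: 98 days at 36.5 mills → $2401000 × 3.65% × 98/365 = $23529.8000
Total = $96704.3863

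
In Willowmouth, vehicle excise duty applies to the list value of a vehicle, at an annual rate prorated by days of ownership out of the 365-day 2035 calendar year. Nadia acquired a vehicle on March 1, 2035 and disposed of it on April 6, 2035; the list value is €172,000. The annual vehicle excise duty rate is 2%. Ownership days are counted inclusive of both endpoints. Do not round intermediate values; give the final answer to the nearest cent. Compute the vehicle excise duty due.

Days held (March 1 – April 6, 2035): 37 out of 365
Tax = €172,000 × 2% × 37/365 = €348.7123

€348.71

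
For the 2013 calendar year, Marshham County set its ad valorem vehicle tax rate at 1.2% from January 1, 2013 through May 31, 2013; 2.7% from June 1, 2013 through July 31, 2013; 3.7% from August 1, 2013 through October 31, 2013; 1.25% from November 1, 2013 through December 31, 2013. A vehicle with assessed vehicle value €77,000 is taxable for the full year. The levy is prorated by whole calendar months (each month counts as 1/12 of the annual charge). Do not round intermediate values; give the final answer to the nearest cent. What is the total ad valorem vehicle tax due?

January 1 – May 31, 2013: 5 months at 1.2% → €77,000 × 1.2% × 5/12 = €385.0000
June 1 – July 31, 2013: 2 months at 2.7% → €77,000 × 2.7% × 2/12 = €346.5000
August 1 – October 31, 2013: 3 months at 3.7% → €77,000 × 3.7% × 3/12 = €712.2500
November 1 – December 31, 2013: 2 months at 1.25% → €77,000 × 1.25% × 2/12 = €160.4167
Total = €1,604.1667

€1,604.17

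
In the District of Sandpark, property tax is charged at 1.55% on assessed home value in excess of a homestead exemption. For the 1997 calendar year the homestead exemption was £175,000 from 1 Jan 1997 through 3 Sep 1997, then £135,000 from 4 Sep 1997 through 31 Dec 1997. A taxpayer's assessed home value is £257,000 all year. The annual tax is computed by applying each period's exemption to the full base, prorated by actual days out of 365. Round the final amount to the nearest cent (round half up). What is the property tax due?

1 Jan – 3 Sep 1997: 246 days, exemption £175,000 → (£257,000 − £175,000) × 1.55% × 246/365 = £856.6192
4 Sep – 31 Dec 1997: 119 days, exemption £135,000 → (£257,000 − £135,000) × 1.55% × 119/365 = £616.5178
Total = £1,473.1370

£1,473.14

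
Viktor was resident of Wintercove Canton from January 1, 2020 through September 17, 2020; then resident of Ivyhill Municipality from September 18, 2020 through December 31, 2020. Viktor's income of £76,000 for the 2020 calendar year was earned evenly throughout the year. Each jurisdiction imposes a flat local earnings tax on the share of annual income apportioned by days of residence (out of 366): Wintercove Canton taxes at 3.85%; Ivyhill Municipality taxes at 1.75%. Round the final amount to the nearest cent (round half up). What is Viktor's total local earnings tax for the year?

£2,468.13

Wintercove Canton, January 1 – September 17, 2020: 261 days → £76,000 × 3.85% × 261/366 = £2,086.5738
Ivyhill Municipality, September 18 – December 31, 2020: 105 days → £76,000 × 1.75% × 105/366 = £381.5574
Total = £2,468.1311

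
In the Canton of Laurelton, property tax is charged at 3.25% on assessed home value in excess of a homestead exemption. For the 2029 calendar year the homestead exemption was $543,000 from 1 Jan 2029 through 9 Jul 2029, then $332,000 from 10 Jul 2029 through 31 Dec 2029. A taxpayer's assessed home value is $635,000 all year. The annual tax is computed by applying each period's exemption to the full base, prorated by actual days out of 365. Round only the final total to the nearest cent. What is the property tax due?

1 Jan – 9 Jul 2029: 190 days, exemption $543,000 → ($635,000 − $543,000) × 3.25% × 190/365 = $1,556.4384
10 Jul – 31 Dec 2029: 175 days, exemption $332,000 → ($635,000 − $332,000) × 3.25% × 175/365 = $4,721.4041
Total = $6,277.8425

$6,277.84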